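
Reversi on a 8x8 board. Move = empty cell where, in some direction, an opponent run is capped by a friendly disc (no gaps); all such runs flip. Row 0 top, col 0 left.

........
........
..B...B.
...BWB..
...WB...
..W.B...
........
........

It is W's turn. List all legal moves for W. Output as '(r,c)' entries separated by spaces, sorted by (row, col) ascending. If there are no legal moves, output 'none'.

(1,1): no bracket -> illegal
(1,2): no bracket -> illegal
(1,3): no bracket -> illegal
(1,5): no bracket -> illegal
(1,6): no bracket -> illegal
(1,7): no bracket -> illegal
(2,1): no bracket -> illegal
(2,3): flips 1 -> legal
(2,4): no bracket -> illegal
(2,5): no bracket -> illegal
(2,7): no bracket -> illegal
(3,1): no bracket -> illegal
(3,2): flips 1 -> legal
(3,6): flips 1 -> legal
(3,7): no bracket -> illegal
(4,2): no bracket -> illegal
(4,5): flips 1 -> legal
(4,6): no bracket -> illegal
(5,3): no bracket -> illegal
(5,5): no bracket -> illegal
(6,3): no bracket -> illegal
(6,4): flips 2 -> legal
(6,5): flips 1 -> legal

Answer: (2,3) (3,2) (3,6) (4,5) (6,4) (6,5)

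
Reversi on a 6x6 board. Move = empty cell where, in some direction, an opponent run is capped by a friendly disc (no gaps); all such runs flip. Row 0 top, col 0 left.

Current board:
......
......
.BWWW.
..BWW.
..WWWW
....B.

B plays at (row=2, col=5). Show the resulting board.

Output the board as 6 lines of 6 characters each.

Place B at (2,5); scan 8 dirs for brackets.
Dir NW: first cell '.' (not opp) -> no flip
Dir N: first cell '.' (not opp) -> no flip
Dir NE: edge -> no flip
Dir W: opp run (2,4) (2,3) (2,2) capped by B -> flip
Dir E: edge -> no flip
Dir SW: opp run (3,4) (4,3), next='.' -> no flip
Dir S: first cell '.' (not opp) -> no flip
Dir SE: edge -> no flip
All flips: (2,2) (2,3) (2,4)

Answer: ......
......
.BBBBB
..BWW.
..WWWW
....B.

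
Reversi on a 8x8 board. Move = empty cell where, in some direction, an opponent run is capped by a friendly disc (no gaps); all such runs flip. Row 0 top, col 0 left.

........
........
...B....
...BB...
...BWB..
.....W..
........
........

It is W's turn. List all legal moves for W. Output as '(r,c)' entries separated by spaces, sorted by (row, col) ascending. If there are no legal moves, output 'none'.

Answer: (2,2) (2,4) (3,5) (4,2) (4,6)

Derivation:
(1,2): no bracket -> illegal
(1,3): no bracket -> illegal
(1,4): no bracket -> illegal
(2,2): flips 1 -> legal
(2,4): flips 1 -> legal
(2,5): no bracket -> illegal
(3,2): no bracket -> illegal
(3,5): flips 1 -> legal
(3,6): no bracket -> illegal
(4,2): flips 1 -> legal
(4,6): flips 1 -> legal
(5,2): no bracket -> illegal
(5,3): no bracket -> illegal
(5,4): no bracket -> illegal
(5,6): no bracket -> illegal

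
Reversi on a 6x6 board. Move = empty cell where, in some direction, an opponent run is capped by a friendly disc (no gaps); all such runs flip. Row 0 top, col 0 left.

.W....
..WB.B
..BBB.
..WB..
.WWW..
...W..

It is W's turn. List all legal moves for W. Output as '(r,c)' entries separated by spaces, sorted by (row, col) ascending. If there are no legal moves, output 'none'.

(0,2): no bracket -> illegal
(0,3): flips 3 -> legal
(0,4): no bracket -> illegal
(0,5): no bracket -> illegal
(1,1): no bracket -> illegal
(1,4): flips 2 -> legal
(2,1): no bracket -> illegal
(2,5): no bracket -> illegal
(3,1): no bracket -> illegal
(3,4): flips 2 -> legal
(3,5): no bracket -> illegal
(4,4): no bracket -> illegal

Answer: (0,3) (1,4) (3,4)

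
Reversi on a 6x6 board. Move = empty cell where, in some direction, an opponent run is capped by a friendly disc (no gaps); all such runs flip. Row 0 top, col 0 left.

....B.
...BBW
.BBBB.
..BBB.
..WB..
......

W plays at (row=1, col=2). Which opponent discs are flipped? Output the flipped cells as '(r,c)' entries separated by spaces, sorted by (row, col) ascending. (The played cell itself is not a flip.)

Answer: (1,3) (1,4) (2,2) (3,2)

Derivation:
Dir NW: first cell '.' (not opp) -> no flip
Dir N: first cell '.' (not opp) -> no flip
Dir NE: first cell '.' (not opp) -> no flip
Dir W: first cell '.' (not opp) -> no flip
Dir E: opp run (1,3) (1,4) capped by W -> flip
Dir SW: opp run (2,1), next='.' -> no flip
Dir S: opp run (2,2) (3,2) capped by W -> flip
Dir SE: opp run (2,3) (3,4), next='.' -> no flip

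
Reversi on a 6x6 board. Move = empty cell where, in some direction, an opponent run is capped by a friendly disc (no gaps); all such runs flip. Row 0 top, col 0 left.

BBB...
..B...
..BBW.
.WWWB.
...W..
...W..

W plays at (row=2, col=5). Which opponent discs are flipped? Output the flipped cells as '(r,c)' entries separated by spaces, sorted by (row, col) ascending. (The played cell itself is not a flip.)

Dir NW: first cell '.' (not opp) -> no flip
Dir N: first cell '.' (not opp) -> no flip
Dir NE: edge -> no flip
Dir W: first cell 'W' (not opp) -> no flip
Dir E: edge -> no flip
Dir SW: opp run (3,4) capped by W -> flip
Dir S: first cell '.' (not opp) -> no flip
Dir SE: edge -> no flip

Answer: (3,4)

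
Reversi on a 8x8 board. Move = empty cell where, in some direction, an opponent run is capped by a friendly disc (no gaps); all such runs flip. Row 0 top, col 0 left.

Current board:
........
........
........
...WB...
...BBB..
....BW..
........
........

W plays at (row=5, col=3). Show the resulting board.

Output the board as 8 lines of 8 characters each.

Answer: ........
........
........
...WB...
...WBB..
...WWW..
........
........

Derivation:
Place W at (5,3); scan 8 dirs for brackets.
Dir NW: first cell '.' (not opp) -> no flip
Dir N: opp run (4,3) capped by W -> flip
Dir NE: opp run (4,4), next='.' -> no flip
Dir W: first cell '.' (not opp) -> no flip
Dir E: opp run (5,4) capped by W -> flip
Dir SW: first cell '.' (not opp) -> no flip
Dir S: first cell '.' (not opp) -> no flip
Dir SE: first cell '.' (not opp) -> no flip
All flips: (4,3) (5,4)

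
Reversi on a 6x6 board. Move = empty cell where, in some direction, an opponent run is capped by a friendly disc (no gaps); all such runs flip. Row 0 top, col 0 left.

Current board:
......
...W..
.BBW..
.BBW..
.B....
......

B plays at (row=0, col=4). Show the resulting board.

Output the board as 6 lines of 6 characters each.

Place B at (0,4); scan 8 dirs for brackets.
Dir NW: edge -> no flip
Dir N: edge -> no flip
Dir NE: edge -> no flip
Dir W: first cell '.' (not opp) -> no flip
Dir E: first cell '.' (not opp) -> no flip
Dir SW: opp run (1,3) capped by B -> flip
Dir S: first cell '.' (not opp) -> no flip
Dir SE: first cell '.' (not opp) -> no flip
All flips: (1,3)

Answer: ....B.
...B..
.BBW..
.BBW..
.B....
......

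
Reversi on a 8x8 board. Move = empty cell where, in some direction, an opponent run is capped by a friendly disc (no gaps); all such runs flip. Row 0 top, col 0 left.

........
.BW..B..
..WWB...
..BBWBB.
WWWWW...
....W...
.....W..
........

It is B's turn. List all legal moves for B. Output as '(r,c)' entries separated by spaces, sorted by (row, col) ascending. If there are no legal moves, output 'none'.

(0,1): no bracket -> illegal
(0,2): flips 2 -> legal
(0,3): no bracket -> illegal
(1,3): flips 2 -> legal
(1,4): flips 1 -> legal
(2,1): flips 2 -> legal
(2,5): no bracket -> illegal
(3,0): no bracket -> illegal
(3,1): no bracket -> illegal
(4,5): no bracket -> illegal
(5,0): flips 1 -> legal
(5,1): flips 1 -> legal
(5,2): flips 1 -> legal
(5,3): flips 2 -> legal
(5,5): flips 1 -> legal
(5,6): no bracket -> illegal
(6,3): no bracket -> illegal
(6,4): flips 3 -> legal
(6,6): no bracket -> illegal
(7,4): no bracket -> illegal
(7,5): no bracket -> illegal
(7,6): flips 3 -> legal

Answer: (0,2) (1,3) (1,4) (2,1) (5,0) (5,1) (5,2) (5,3) (5,5) (6,4) (7,6)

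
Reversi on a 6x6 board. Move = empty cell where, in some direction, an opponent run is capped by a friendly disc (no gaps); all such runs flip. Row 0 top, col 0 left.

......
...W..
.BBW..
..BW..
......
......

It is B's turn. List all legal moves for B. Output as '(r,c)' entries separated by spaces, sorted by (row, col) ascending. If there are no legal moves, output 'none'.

(0,2): no bracket -> illegal
(0,3): no bracket -> illegal
(0,4): flips 1 -> legal
(1,2): no bracket -> illegal
(1,4): flips 1 -> legal
(2,4): flips 1 -> legal
(3,4): flips 1 -> legal
(4,2): no bracket -> illegal
(4,3): no bracket -> illegal
(4,4): flips 1 -> legal

Answer: (0,4) (1,4) (2,4) (3,4) (4,4)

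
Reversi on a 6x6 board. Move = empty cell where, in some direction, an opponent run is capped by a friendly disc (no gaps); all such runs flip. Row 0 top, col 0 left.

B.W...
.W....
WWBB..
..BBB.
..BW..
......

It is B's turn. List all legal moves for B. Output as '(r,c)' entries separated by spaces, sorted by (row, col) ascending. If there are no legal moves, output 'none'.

Answer: (1,0) (4,4) (5,2) (5,3) (5,4)

Derivation:
(0,1): no bracket -> illegal
(0,3): no bracket -> illegal
(1,0): flips 1 -> legal
(1,2): no bracket -> illegal
(1,3): no bracket -> illegal
(3,0): no bracket -> illegal
(3,1): no bracket -> illegal
(4,4): flips 1 -> legal
(5,2): flips 1 -> legal
(5,3): flips 1 -> legal
(5,4): flips 1 -> legal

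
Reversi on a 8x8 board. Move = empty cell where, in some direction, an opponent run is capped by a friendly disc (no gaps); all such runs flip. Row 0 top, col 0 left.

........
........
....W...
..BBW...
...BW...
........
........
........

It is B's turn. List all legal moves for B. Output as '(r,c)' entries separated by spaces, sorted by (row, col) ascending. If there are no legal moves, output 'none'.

(1,3): no bracket -> illegal
(1,4): no bracket -> illegal
(1,5): flips 1 -> legal
(2,3): no bracket -> illegal
(2,5): flips 1 -> legal
(3,5): flips 1 -> legal
(4,5): flips 1 -> legal
(5,3): no bracket -> illegal
(5,4): no bracket -> illegal
(5,5): flips 1 -> legal

Answer: (1,5) (2,5) (3,5) (4,5) (5,5)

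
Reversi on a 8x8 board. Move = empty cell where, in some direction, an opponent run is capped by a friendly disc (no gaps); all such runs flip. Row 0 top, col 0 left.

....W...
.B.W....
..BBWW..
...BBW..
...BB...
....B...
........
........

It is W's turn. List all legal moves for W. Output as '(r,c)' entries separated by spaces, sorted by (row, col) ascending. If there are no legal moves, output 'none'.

(0,0): no bracket -> illegal
(0,1): no bracket -> illegal
(0,2): no bracket -> illegal
(1,0): no bracket -> illegal
(1,2): no bracket -> illegal
(1,4): no bracket -> illegal
(2,0): no bracket -> illegal
(2,1): flips 2 -> legal
(3,1): flips 1 -> legal
(3,2): flips 2 -> legal
(4,2): flips 1 -> legal
(4,5): no bracket -> illegal
(5,2): flips 2 -> legal
(5,3): flips 4 -> legal
(5,5): no bracket -> illegal
(6,3): no bracket -> illegal
(6,4): flips 3 -> legal
(6,5): no bracket -> illegal

Answer: (2,1) (3,1) (3,2) (4,2) (5,2) (5,3) (6,4)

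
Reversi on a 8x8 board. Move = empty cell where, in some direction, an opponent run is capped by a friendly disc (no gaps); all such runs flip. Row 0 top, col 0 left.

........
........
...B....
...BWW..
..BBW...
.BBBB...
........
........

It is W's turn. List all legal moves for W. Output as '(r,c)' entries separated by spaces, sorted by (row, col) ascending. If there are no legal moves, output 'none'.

(1,2): flips 1 -> legal
(1,3): no bracket -> illegal
(1,4): no bracket -> illegal
(2,2): flips 1 -> legal
(2,4): no bracket -> illegal
(3,1): no bracket -> illegal
(3,2): flips 1 -> legal
(4,0): no bracket -> illegal
(4,1): flips 2 -> legal
(4,5): no bracket -> illegal
(5,0): no bracket -> illegal
(5,5): no bracket -> illegal
(6,0): no bracket -> illegal
(6,1): flips 2 -> legal
(6,2): flips 1 -> legal
(6,3): no bracket -> illegal
(6,4): flips 1 -> legal
(6,5): no bracket -> illegal

Answer: (1,2) (2,2) (3,2) (4,1) (6,1) (6,2) (6,4)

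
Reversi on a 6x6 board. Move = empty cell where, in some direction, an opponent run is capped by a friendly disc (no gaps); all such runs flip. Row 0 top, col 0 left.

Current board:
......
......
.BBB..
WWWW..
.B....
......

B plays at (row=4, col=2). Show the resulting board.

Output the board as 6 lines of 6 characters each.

Place B at (4,2); scan 8 dirs for brackets.
Dir NW: opp run (3,1), next='.' -> no flip
Dir N: opp run (3,2) capped by B -> flip
Dir NE: opp run (3,3), next='.' -> no flip
Dir W: first cell 'B' (not opp) -> no flip
Dir E: first cell '.' (not opp) -> no flip
Dir SW: first cell '.' (not opp) -> no flip
Dir S: first cell '.' (not opp) -> no flip
Dir SE: first cell '.' (not opp) -> no flip
All flips: (3,2)

Answer: ......
......
.BBB..
WWBW..
.BB...
......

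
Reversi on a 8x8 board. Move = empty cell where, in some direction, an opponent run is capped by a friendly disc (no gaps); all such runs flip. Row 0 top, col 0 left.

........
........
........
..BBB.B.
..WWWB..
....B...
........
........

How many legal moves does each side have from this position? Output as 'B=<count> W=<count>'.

-- B to move --
(3,1): no bracket -> illegal
(3,5): no bracket -> illegal
(4,1): flips 3 -> legal
(5,1): flips 1 -> legal
(5,2): flips 2 -> legal
(5,3): flips 1 -> legal
(5,5): flips 1 -> legal
B mobility = 5
-- W to move --
(2,1): flips 1 -> legal
(2,2): flips 2 -> legal
(2,3): flips 1 -> legal
(2,4): flips 2 -> legal
(2,5): flips 1 -> legal
(2,6): no bracket -> illegal
(2,7): no bracket -> illegal
(3,1): no bracket -> illegal
(3,5): no bracket -> illegal
(3,7): no bracket -> illegal
(4,1): no bracket -> illegal
(4,6): flips 1 -> legal
(4,7): no bracket -> illegal
(5,3): no bracket -> illegal
(5,5): no bracket -> illegal
(5,6): no bracket -> illegal
(6,3): no bracket -> illegal
(6,4): flips 1 -> legal
(6,5): flips 1 -> legal
W mobility = 8

Answer: B=5 W=8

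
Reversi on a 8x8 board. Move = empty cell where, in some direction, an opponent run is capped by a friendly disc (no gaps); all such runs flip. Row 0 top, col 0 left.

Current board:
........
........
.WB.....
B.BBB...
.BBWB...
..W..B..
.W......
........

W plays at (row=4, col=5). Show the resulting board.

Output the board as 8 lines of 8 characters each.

Place W at (4,5); scan 8 dirs for brackets.
Dir NW: opp run (3,4), next='.' -> no flip
Dir N: first cell '.' (not opp) -> no flip
Dir NE: first cell '.' (not opp) -> no flip
Dir W: opp run (4,4) capped by W -> flip
Dir E: first cell '.' (not opp) -> no flip
Dir SW: first cell '.' (not opp) -> no flip
Dir S: opp run (5,5), next='.' -> no flip
Dir SE: first cell '.' (not opp) -> no flip
All flips: (4,4)

Answer: ........
........
.WB.....
B.BBB...
.BBWWW..
..W..B..
.W......
........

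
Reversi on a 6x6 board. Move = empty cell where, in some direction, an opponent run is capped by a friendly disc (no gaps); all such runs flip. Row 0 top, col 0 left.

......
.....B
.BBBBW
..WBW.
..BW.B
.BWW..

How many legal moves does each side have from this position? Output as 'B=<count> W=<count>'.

-- B to move --
(1,4): no bracket -> illegal
(3,1): flips 1 -> legal
(3,5): flips 2 -> legal
(4,1): flips 1 -> legal
(4,4): flips 2 -> legal
(5,4): flips 4 -> legal
B mobility = 5
-- W to move --
(0,4): no bracket -> illegal
(0,5): flips 1 -> legal
(1,0): flips 1 -> legal
(1,1): no bracket -> illegal
(1,2): flips 2 -> legal
(1,3): flips 2 -> legal
(1,4): flips 2 -> legal
(2,0): flips 4 -> legal
(3,0): no bracket -> illegal
(3,1): flips 1 -> legal
(3,5): no bracket -> illegal
(4,0): no bracket -> illegal
(4,1): flips 1 -> legal
(4,4): no bracket -> illegal
(5,0): flips 1 -> legal
(5,4): no bracket -> illegal
(5,5): no bracket -> illegal
W mobility = 9

Answer: B=5 W=9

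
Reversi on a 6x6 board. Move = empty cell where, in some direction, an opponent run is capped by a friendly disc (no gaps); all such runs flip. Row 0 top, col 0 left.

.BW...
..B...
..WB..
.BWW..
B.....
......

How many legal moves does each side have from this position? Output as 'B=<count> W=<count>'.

-- B to move --
(0,3): flips 1 -> legal
(1,1): no bracket -> illegal
(1,3): flips 1 -> legal
(2,1): flips 1 -> legal
(2,4): no bracket -> illegal
(3,4): flips 2 -> legal
(4,1): flips 1 -> legal
(4,2): flips 2 -> legal
(4,3): flips 1 -> legal
(4,4): no bracket -> illegal
B mobility = 7
-- W to move --
(0,0): flips 1 -> legal
(0,3): no bracket -> illegal
(1,0): no bracket -> illegal
(1,1): no bracket -> illegal
(1,3): flips 1 -> legal
(1,4): flips 1 -> legal
(2,0): no bracket -> illegal
(2,1): no bracket -> illegal
(2,4): flips 1 -> legal
(3,0): flips 1 -> legal
(3,4): no bracket -> illegal
(4,1): no bracket -> illegal
(4,2): no bracket -> illegal
(5,0): no bracket -> illegal
(5,1): no bracket -> illegal
W mobility = 5

Answer: B=7 W=5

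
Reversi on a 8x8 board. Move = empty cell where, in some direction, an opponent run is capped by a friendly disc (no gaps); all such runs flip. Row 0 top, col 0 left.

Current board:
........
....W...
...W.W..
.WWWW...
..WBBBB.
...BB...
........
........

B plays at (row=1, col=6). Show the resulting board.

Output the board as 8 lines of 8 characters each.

Answer: ........
....W.B.
...W.B..
.WWWB...
..WBBBB.
...BB...
........
........

Derivation:
Place B at (1,6); scan 8 dirs for brackets.
Dir NW: first cell '.' (not opp) -> no flip
Dir N: first cell '.' (not opp) -> no flip
Dir NE: first cell '.' (not opp) -> no flip
Dir W: first cell '.' (not opp) -> no flip
Dir E: first cell '.' (not opp) -> no flip
Dir SW: opp run (2,5) (3,4) capped by B -> flip
Dir S: first cell '.' (not opp) -> no flip
Dir SE: first cell '.' (not opp) -> no flip
All flips: (2,5) (3,4)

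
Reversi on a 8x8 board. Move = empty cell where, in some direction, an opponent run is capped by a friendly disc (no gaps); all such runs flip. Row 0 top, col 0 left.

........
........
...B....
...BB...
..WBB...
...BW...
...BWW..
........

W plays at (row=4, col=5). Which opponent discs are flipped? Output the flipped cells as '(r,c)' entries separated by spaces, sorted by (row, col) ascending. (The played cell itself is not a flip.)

Dir NW: opp run (3,4) (2,3), next='.' -> no flip
Dir N: first cell '.' (not opp) -> no flip
Dir NE: first cell '.' (not opp) -> no flip
Dir W: opp run (4,4) (4,3) capped by W -> flip
Dir E: first cell '.' (not opp) -> no flip
Dir SW: first cell 'W' (not opp) -> no flip
Dir S: first cell '.' (not opp) -> no flip
Dir SE: first cell '.' (not opp) -> no flip

Answer: (4,3) (4,4)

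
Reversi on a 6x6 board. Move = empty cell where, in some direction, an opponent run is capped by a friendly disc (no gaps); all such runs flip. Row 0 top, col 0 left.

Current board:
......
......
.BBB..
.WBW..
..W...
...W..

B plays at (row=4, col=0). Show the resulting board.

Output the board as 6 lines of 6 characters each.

Answer: ......
......
.BBB..
.BBW..
B.W...
...W..

Derivation:
Place B at (4,0); scan 8 dirs for brackets.
Dir NW: edge -> no flip
Dir N: first cell '.' (not opp) -> no flip
Dir NE: opp run (3,1) capped by B -> flip
Dir W: edge -> no flip
Dir E: first cell '.' (not opp) -> no flip
Dir SW: edge -> no flip
Dir S: first cell '.' (not opp) -> no flip
Dir SE: first cell '.' (not opp) -> no flip
All flips: (3,1)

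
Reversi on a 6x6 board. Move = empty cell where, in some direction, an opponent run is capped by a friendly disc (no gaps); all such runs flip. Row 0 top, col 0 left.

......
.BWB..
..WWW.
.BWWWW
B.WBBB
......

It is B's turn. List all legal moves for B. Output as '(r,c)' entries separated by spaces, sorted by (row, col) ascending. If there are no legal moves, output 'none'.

(0,1): flips 3 -> legal
(0,2): no bracket -> illegal
(0,3): no bracket -> illegal
(1,4): flips 2 -> legal
(1,5): no bracket -> illegal
(2,1): flips 1 -> legal
(2,5): flips 2 -> legal
(4,1): flips 1 -> legal
(5,1): no bracket -> illegal
(5,2): no bracket -> illegal
(5,3): flips 1 -> legal

Answer: (0,1) (1,4) (2,1) (2,5) (4,1) (5,3)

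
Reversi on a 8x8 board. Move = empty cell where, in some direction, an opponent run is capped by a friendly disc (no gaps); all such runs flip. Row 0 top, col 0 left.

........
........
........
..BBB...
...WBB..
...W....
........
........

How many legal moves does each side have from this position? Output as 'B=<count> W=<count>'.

-- B to move --
(4,2): flips 1 -> legal
(5,2): flips 1 -> legal
(5,4): flips 1 -> legal
(6,2): flips 1 -> legal
(6,3): flips 2 -> legal
(6,4): no bracket -> illegal
B mobility = 5
-- W to move --
(2,1): flips 1 -> legal
(2,2): no bracket -> illegal
(2,3): flips 1 -> legal
(2,4): no bracket -> illegal
(2,5): flips 1 -> legal
(3,1): no bracket -> illegal
(3,5): flips 1 -> legal
(3,6): no bracket -> illegal
(4,1): no bracket -> illegal
(4,2): no bracket -> illegal
(4,6): flips 2 -> legal
(5,4): no bracket -> illegal
(5,5): no bracket -> illegal
(5,6): no bracket -> illegal
W mobility = 5

Answer: B=5 W=5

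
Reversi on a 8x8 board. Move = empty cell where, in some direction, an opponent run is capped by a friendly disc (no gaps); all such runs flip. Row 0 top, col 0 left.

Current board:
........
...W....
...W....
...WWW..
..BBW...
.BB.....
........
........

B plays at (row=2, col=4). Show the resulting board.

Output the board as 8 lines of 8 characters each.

Answer: ........
...W....
...WB...
...BWW..
..BBW...
.BB.....
........
........

Derivation:
Place B at (2,4); scan 8 dirs for brackets.
Dir NW: opp run (1,3), next='.' -> no flip
Dir N: first cell '.' (not opp) -> no flip
Dir NE: first cell '.' (not opp) -> no flip
Dir W: opp run (2,3), next='.' -> no flip
Dir E: first cell '.' (not opp) -> no flip
Dir SW: opp run (3,3) capped by B -> flip
Dir S: opp run (3,4) (4,4), next='.' -> no flip
Dir SE: opp run (3,5), next='.' -> no flip
All flips: (3,3)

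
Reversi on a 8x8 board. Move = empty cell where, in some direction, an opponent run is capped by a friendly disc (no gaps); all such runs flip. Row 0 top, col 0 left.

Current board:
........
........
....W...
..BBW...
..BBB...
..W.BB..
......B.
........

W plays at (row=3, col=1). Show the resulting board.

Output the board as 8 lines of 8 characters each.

Place W at (3,1); scan 8 dirs for brackets.
Dir NW: first cell '.' (not opp) -> no flip
Dir N: first cell '.' (not opp) -> no flip
Dir NE: first cell '.' (not opp) -> no flip
Dir W: first cell '.' (not opp) -> no flip
Dir E: opp run (3,2) (3,3) capped by W -> flip
Dir SW: first cell '.' (not opp) -> no flip
Dir S: first cell '.' (not opp) -> no flip
Dir SE: opp run (4,2), next='.' -> no flip
All flips: (3,2) (3,3)

Answer: ........
........
....W...
.WWWW...
..BBB...
..W.BB..
......B.
........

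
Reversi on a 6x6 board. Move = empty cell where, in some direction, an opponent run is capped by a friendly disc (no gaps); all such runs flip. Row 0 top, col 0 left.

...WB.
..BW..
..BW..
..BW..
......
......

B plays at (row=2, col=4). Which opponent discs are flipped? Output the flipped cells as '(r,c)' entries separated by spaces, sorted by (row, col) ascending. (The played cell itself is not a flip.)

Dir NW: opp run (1,3), next='.' -> no flip
Dir N: first cell '.' (not opp) -> no flip
Dir NE: first cell '.' (not opp) -> no flip
Dir W: opp run (2,3) capped by B -> flip
Dir E: first cell '.' (not opp) -> no flip
Dir SW: opp run (3,3), next='.' -> no flip
Dir S: first cell '.' (not opp) -> no flip
Dir SE: first cell '.' (not opp) -> no flip

Answer: (2,3)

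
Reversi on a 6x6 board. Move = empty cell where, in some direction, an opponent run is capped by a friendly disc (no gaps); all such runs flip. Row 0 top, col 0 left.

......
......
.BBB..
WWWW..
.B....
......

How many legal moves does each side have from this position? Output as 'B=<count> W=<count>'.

-- B to move --
(2,0): no bracket -> illegal
(2,4): no bracket -> illegal
(3,4): no bracket -> illegal
(4,0): flips 1 -> legal
(4,2): flips 1 -> legal
(4,3): flips 2 -> legal
(4,4): flips 1 -> legal
B mobility = 4
-- W to move --
(1,0): flips 1 -> legal
(1,1): flips 2 -> legal
(1,2): flips 2 -> legal
(1,3): flips 2 -> legal
(1,4): flips 1 -> legal
(2,0): no bracket -> illegal
(2,4): no bracket -> illegal
(3,4): no bracket -> illegal
(4,0): no bracket -> illegal
(4,2): no bracket -> illegal
(5,0): flips 1 -> legal
(5,1): flips 1 -> legal
(5,2): flips 1 -> legal
W mobility = 8

Answer: B=4 W=8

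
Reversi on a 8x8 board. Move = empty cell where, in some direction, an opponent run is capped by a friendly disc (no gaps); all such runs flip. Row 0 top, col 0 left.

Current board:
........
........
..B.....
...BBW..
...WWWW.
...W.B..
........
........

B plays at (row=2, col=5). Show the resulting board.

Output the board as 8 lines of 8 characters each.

Place B at (2,5); scan 8 dirs for brackets.
Dir NW: first cell '.' (not opp) -> no flip
Dir N: first cell '.' (not opp) -> no flip
Dir NE: first cell '.' (not opp) -> no flip
Dir W: first cell '.' (not opp) -> no flip
Dir E: first cell '.' (not opp) -> no flip
Dir SW: first cell 'B' (not opp) -> no flip
Dir S: opp run (3,5) (4,5) capped by B -> flip
Dir SE: first cell '.' (not opp) -> no flip
All flips: (3,5) (4,5)

Answer: ........
........
..B..B..
...BBB..
...WWBW.
...W.B..
........
........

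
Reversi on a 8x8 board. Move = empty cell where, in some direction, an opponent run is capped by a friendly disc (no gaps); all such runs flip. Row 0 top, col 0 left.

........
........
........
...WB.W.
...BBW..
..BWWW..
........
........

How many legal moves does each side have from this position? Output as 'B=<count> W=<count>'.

-- B to move --
(2,2): flips 1 -> legal
(2,3): flips 1 -> legal
(2,4): no bracket -> illegal
(2,5): no bracket -> illegal
(2,6): no bracket -> illegal
(2,7): no bracket -> illegal
(3,2): flips 1 -> legal
(3,5): no bracket -> illegal
(3,7): no bracket -> illegal
(4,2): no bracket -> illegal
(4,6): flips 1 -> legal
(4,7): no bracket -> illegal
(5,6): flips 4 -> legal
(6,2): flips 1 -> legal
(6,3): flips 1 -> legal
(6,4): flips 1 -> legal
(6,5): flips 1 -> legal
(6,6): flips 1 -> legal
B mobility = 10
-- W to move --
(2,3): flips 1 -> legal
(2,4): flips 2 -> legal
(2,5): no bracket -> illegal
(3,2): flips 1 -> legal
(3,5): flips 2 -> legal
(4,1): no bracket -> illegal
(4,2): flips 2 -> legal
(5,1): flips 1 -> legal
(6,1): no bracket -> illegal
(6,2): no bracket -> illegal
(6,3): no bracket -> illegal
W mobility = 6

Answer: B=10 W=6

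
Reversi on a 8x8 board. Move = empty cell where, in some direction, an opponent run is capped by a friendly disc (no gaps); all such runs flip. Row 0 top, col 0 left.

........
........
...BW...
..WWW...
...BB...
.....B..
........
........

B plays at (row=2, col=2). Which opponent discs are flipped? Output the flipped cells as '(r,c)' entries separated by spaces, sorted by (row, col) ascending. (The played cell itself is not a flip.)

Dir NW: first cell '.' (not opp) -> no flip
Dir N: first cell '.' (not opp) -> no flip
Dir NE: first cell '.' (not opp) -> no flip
Dir W: first cell '.' (not opp) -> no flip
Dir E: first cell 'B' (not opp) -> no flip
Dir SW: first cell '.' (not opp) -> no flip
Dir S: opp run (3,2), next='.' -> no flip
Dir SE: opp run (3,3) capped by B -> flip

Answer: (3,3)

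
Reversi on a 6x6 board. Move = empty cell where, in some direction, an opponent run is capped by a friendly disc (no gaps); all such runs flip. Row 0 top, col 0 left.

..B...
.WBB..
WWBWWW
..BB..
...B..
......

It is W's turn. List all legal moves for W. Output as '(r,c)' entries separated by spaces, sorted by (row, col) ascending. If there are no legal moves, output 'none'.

(0,1): flips 1 -> legal
(0,3): flips 2 -> legal
(0,4): no bracket -> illegal
(1,4): flips 2 -> legal
(3,1): no bracket -> illegal
(3,4): no bracket -> illegal
(4,1): flips 1 -> legal
(4,2): flips 1 -> legal
(4,4): flips 2 -> legal
(5,2): no bracket -> illegal
(5,3): flips 2 -> legal
(5,4): flips 2 -> legal

Answer: (0,1) (0,3) (1,4) (4,1) (4,2) (4,4) (5,3) (5,4)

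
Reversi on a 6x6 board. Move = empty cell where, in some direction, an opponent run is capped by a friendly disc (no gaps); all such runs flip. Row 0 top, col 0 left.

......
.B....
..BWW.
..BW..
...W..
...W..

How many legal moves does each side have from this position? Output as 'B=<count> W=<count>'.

Answer: B=5 W=4

Derivation:
-- B to move --
(1,2): no bracket -> illegal
(1,3): no bracket -> illegal
(1,4): flips 1 -> legal
(1,5): no bracket -> illegal
(2,5): flips 2 -> legal
(3,4): flips 1 -> legal
(3,5): no bracket -> illegal
(4,2): no bracket -> illegal
(4,4): flips 1 -> legal
(5,2): no bracket -> illegal
(5,4): flips 1 -> legal
B mobility = 5
-- W to move --
(0,0): flips 2 -> legal
(0,1): no bracket -> illegal
(0,2): no bracket -> illegal
(1,0): no bracket -> illegal
(1,2): no bracket -> illegal
(1,3): no bracket -> illegal
(2,0): no bracket -> illegal
(2,1): flips 2 -> legal
(3,1): flips 1 -> legal
(4,1): flips 1 -> legal
(4,2): no bracket -> illegal
W mobility = 4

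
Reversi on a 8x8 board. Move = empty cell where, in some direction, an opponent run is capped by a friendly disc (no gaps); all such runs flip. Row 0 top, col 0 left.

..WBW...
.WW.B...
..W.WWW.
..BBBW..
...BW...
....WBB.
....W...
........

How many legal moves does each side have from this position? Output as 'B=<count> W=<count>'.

Answer: B=12 W=7

Derivation:
-- B to move --
(0,0): flips 2 -> legal
(0,1): flips 1 -> legal
(0,5): flips 1 -> legal
(1,0): no bracket -> illegal
(1,3): no bracket -> illegal
(1,5): flips 1 -> legal
(1,6): flips 1 -> legal
(1,7): no bracket -> illegal
(2,0): no bracket -> illegal
(2,1): flips 1 -> legal
(2,3): no bracket -> illegal
(2,7): no bracket -> illegal
(3,1): no bracket -> illegal
(3,6): flips 2 -> legal
(3,7): no bracket -> illegal
(4,5): flips 1 -> legal
(4,6): no bracket -> illegal
(5,3): flips 1 -> legal
(6,3): no bracket -> illegal
(6,5): flips 1 -> legal
(7,3): flips 1 -> legal
(7,4): flips 3 -> legal
(7,5): no bracket -> illegal
B mobility = 12
-- W to move --
(0,5): no bracket -> illegal
(1,3): no bracket -> illegal
(1,5): no bracket -> illegal
(2,1): flips 2 -> legal
(2,3): no bracket -> illegal
(3,1): flips 3 -> legal
(4,1): no bracket -> illegal
(4,2): flips 3 -> legal
(4,5): no bracket -> illegal
(4,6): flips 1 -> legal
(4,7): no bracket -> illegal
(5,2): flips 2 -> legal
(5,3): no bracket -> illegal
(5,7): flips 2 -> legal
(6,5): no bracket -> illegal
(6,6): flips 1 -> legal
(6,7): no bracket -> illegal
W mobility = 7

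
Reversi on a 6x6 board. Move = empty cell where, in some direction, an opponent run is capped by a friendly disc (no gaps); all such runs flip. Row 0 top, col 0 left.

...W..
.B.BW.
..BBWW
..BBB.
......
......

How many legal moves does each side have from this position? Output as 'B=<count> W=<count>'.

Answer: B=4 W=7

Derivation:
-- B to move --
(0,2): no bracket -> illegal
(0,4): flips 2 -> legal
(0,5): flips 1 -> legal
(1,2): no bracket -> illegal
(1,5): flips 2 -> legal
(3,5): flips 1 -> legal
B mobility = 4
-- W to move --
(0,0): no bracket -> illegal
(0,1): no bracket -> illegal
(0,2): flips 1 -> legal
(0,4): no bracket -> illegal
(1,0): no bracket -> illegal
(1,2): flips 1 -> legal
(2,0): no bracket -> illegal
(2,1): flips 2 -> legal
(3,1): no bracket -> illegal
(3,5): no bracket -> illegal
(4,1): flips 2 -> legal
(4,2): flips 1 -> legal
(4,3): flips 4 -> legal
(4,4): flips 1 -> legal
(4,5): no bracket -> illegal
W mobility = 7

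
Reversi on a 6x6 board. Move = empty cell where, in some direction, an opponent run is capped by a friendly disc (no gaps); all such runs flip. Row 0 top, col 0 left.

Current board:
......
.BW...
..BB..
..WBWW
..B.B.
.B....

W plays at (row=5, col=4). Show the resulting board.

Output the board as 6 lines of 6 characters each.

Answer: ......
.BW...
..BB..
..WBWW
..B.W.
.B..W.

Derivation:
Place W at (5,4); scan 8 dirs for brackets.
Dir NW: first cell '.' (not opp) -> no flip
Dir N: opp run (4,4) capped by W -> flip
Dir NE: first cell '.' (not opp) -> no flip
Dir W: first cell '.' (not opp) -> no flip
Dir E: first cell '.' (not opp) -> no flip
Dir SW: edge -> no flip
Dir S: edge -> no flip
Dir SE: edge -> no flip
All flips: (4,4)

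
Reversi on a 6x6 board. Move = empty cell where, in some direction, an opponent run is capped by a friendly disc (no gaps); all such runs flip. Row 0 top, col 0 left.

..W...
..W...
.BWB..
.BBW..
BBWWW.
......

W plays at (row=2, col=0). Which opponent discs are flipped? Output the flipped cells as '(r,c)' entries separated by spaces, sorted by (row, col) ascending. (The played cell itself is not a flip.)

Dir NW: edge -> no flip
Dir N: first cell '.' (not opp) -> no flip
Dir NE: first cell '.' (not opp) -> no flip
Dir W: edge -> no flip
Dir E: opp run (2,1) capped by W -> flip
Dir SW: edge -> no flip
Dir S: first cell '.' (not opp) -> no flip
Dir SE: opp run (3,1) capped by W -> flip

Answer: (2,1) (3,1)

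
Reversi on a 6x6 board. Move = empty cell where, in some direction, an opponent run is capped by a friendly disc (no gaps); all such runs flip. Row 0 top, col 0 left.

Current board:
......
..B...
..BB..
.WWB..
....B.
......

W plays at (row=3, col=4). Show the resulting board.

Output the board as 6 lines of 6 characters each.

Place W at (3,4); scan 8 dirs for brackets.
Dir NW: opp run (2,3) (1,2), next='.' -> no flip
Dir N: first cell '.' (not opp) -> no flip
Dir NE: first cell '.' (not opp) -> no flip
Dir W: opp run (3,3) capped by W -> flip
Dir E: first cell '.' (not opp) -> no flip
Dir SW: first cell '.' (not opp) -> no flip
Dir S: opp run (4,4), next='.' -> no flip
Dir SE: first cell '.' (not opp) -> no flip
All flips: (3,3)

Answer: ......
..B...
..BB..
.WWWW.
....B.
......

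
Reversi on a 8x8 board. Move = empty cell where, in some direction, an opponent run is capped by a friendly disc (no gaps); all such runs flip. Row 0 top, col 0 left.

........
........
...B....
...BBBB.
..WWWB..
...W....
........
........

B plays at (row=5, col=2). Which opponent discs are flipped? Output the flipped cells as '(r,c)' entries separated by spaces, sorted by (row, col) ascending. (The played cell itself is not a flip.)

Dir NW: first cell '.' (not opp) -> no flip
Dir N: opp run (4,2), next='.' -> no flip
Dir NE: opp run (4,3) capped by B -> flip
Dir W: first cell '.' (not opp) -> no flip
Dir E: opp run (5,3), next='.' -> no flip
Dir SW: first cell '.' (not opp) -> no flip
Dir S: first cell '.' (not opp) -> no flip
Dir SE: first cell '.' (not opp) -> no flip

Answer: (4,3)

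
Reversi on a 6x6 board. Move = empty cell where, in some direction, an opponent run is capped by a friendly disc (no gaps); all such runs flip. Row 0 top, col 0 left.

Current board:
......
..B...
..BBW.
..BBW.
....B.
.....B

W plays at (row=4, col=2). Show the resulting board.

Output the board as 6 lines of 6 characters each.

Answer: ......
..B...
..BBW.
..BWW.
..W.B.
.....B

Derivation:
Place W at (4,2); scan 8 dirs for brackets.
Dir NW: first cell '.' (not opp) -> no flip
Dir N: opp run (3,2) (2,2) (1,2), next='.' -> no flip
Dir NE: opp run (3,3) capped by W -> flip
Dir W: first cell '.' (not opp) -> no flip
Dir E: first cell '.' (not opp) -> no flip
Dir SW: first cell '.' (not opp) -> no flip
Dir S: first cell '.' (not opp) -> no flip
Dir SE: first cell '.' (not opp) -> no flip
All flips: (3,3)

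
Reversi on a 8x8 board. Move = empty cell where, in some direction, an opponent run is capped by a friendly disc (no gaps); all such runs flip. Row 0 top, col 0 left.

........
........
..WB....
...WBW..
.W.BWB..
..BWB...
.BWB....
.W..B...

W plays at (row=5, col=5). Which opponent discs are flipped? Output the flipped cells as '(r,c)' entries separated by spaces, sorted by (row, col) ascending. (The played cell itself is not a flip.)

Answer: (4,5) (5,4)

Derivation:
Dir NW: first cell 'W' (not opp) -> no flip
Dir N: opp run (4,5) capped by W -> flip
Dir NE: first cell '.' (not opp) -> no flip
Dir W: opp run (5,4) capped by W -> flip
Dir E: first cell '.' (not opp) -> no flip
Dir SW: first cell '.' (not opp) -> no flip
Dir S: first cell '.' (not opp) -> no flip
Dir SE: first cell '.' (not opp) -> no flip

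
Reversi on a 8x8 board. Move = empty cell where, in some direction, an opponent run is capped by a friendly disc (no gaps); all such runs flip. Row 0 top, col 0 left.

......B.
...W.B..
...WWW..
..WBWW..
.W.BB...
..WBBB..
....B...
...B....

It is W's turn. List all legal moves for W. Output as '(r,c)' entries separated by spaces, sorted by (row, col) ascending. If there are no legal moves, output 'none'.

Answer: (0,5) (4,2) (5,6) (6,2) (6,3) (6,5) (7,4)

Derivation:
(0,4): no bracket -> illegal
(0,5): flips 1 -> legal
(0,7): no bracket -> illegal
(1,4): no bracket -> illegal
(1,6): no bracket -> illegal
(1,7): no bracket -> illegal
(2,2): no bracket -> illegal
(2,6): no bracket -> illegal
(4,2): flips 1 -> legal
(4,5): no bracket -> illegal
(4,6): no bracket -> illegal
(5,6): flips 3 -> legal
(6,2): flips 2 -> legal
(6,3): flips 3 -> legal
(6,5): flips 2 -> legal
(6,6): no bracket -> illegal
(7,2): no bracket -> illegal
(7,4): flips 3 -> legal
(7,5): no bracket -> illegal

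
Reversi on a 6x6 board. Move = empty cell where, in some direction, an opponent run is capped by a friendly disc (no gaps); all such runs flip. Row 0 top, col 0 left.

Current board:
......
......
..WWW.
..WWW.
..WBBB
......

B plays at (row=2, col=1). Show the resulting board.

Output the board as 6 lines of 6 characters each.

Place B at (2,1); scan 8 dirs for brackets.
Dir NW: first cell '.' (not opp) -> no flip
Dir N: first cell '.' (not opp) -> no flip
Dir NE: first cell '.' (not opp) -> no flip
Dir W: first cell '.' (not opp) -> no flip
Dir E: opp run (2,2) (2,3) (2,4), next='.' -> no flip
Dir SW: first cell '.' (not opp) -> no flip
Dir S: first cell '.' (not opp) -> no flip
Dir SE: opp run (3,2) capped by B -> flip
All flips: (3,2)

Answer: ......
......
.BWWW.
..BWW.
..WBBB
......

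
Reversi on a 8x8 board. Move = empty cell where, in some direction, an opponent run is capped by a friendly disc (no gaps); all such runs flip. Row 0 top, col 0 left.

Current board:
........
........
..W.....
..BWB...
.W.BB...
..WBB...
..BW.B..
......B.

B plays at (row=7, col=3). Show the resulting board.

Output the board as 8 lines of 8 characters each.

Place B at (7,3); scan 8 dirs for brackets.
Dir NW: first cell 'B' (not opp) -> no flip
Dir N: opp run (6,3) capped by B -> flip
Dir NE: first cell '.' (not opp) -> no flip
Dir W: first cell '.' (not opp) -> no flip
Dir E: first cell '.' (not opp) -> no flip
Dir SW: edge -> no flip
Dir S: edge -> no flip
Dir SE: edge -> no flip
All flips: (6,3)

Answer: ........
........
..W.....
..BWB...
.W.BB...
..WBB...
..BB.B..
...B..B.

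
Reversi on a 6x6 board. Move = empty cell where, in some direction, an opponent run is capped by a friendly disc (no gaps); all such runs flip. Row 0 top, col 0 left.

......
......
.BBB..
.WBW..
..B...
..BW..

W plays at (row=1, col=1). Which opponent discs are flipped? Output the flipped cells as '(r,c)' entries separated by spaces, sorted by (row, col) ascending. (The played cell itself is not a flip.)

Dir NW: first cell '.' (not opp) -> no flip
Dir N: first cell '.' (not opp) -> no flip
Dir NE: first cell '.' (not opp) -> no flip
Dir W: first cell '.' (not opp) -> no flip
Dir E: first cell '.' (not opp) -> no flip
Dir SW: first cell '.' (not opp) -> no flip
Dir S: opp run (2,1) capped by W -> flip
Dir SE: opp run (2,2) capped by W -> flip

Answer: (2,1) (2,2)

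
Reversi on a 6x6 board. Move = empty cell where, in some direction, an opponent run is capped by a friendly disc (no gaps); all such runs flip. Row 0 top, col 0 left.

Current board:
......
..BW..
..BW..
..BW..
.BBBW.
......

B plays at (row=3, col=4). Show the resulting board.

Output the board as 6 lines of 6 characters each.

Answer: ......
..BW..
..BB..
..BBB.
.BBBW.
......

Derivation:
Place B at (3,4); scan 8 dirs for brackets.
Dir NW: opp run (2,3) capped by B -> flip
Dir N: first cell '.' (not opp) -> no flip
Dir NE: first cell '.' (not opp) -> no flip
Dir W: opp run (3,3) capped by B -> flip
Dir E: first cell '.' (not opp) -> no flip
Dir SW: first cell 'B' (not opp) -> no flip
Dir S: opp run (4,4), next='.' -> no flip
Dir SE: first cell '.' (not opp) -> no flip
All flips: (2,3) (3,3)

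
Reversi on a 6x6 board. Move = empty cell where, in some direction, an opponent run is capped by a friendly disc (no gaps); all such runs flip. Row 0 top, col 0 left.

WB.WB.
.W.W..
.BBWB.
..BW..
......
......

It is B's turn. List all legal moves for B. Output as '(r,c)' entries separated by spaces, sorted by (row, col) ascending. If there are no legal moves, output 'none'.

(0,2): flips 2 -> legal
(1,0): no bracket -> illegal
(1,2): no bracket -> illegal
(1,4): flips 1 -> legal
(2,0): no bracket -> illegal
(3,4): flips 1 -> legal
(4,2): flips 1 -> legal
(4,3): no bracket -> illegal
(4,4): flips 1 -> legal

Answer: (0,2) (1,4) (3,4) (4,2) (4,4)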